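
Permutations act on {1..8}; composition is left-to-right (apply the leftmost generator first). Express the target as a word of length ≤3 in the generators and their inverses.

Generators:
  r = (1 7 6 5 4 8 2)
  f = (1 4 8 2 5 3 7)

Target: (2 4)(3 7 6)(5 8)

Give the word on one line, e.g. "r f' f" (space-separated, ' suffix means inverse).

r f

  after r: (1 7 6 5 4 8 2)
  after f: (2 4)(3 7 6)(5 8)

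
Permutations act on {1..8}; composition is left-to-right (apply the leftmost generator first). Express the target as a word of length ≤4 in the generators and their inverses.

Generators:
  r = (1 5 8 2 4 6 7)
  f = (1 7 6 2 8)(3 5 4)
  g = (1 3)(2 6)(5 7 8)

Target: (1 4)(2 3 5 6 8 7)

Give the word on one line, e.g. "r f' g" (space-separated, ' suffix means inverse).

  after r: (1 5 8 2 4 6 7)
  after f': (1 3 4 7 8 6)(2 5)
  after f': (1 4)(2 3 5 6 8 7)

r f' f'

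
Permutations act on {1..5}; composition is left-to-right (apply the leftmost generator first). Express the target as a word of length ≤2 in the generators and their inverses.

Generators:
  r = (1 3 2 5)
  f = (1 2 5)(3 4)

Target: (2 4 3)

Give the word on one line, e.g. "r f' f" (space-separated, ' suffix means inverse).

  after r': (1 5 2 3)
  after f: (2 4 3)

r' f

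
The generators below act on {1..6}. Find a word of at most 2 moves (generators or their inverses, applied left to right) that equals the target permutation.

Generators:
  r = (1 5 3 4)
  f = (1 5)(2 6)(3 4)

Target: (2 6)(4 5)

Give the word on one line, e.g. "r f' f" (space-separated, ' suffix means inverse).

f' r'

  after f': (1 5)(2 6)(3 4)
  after r': (2 6)(4 5)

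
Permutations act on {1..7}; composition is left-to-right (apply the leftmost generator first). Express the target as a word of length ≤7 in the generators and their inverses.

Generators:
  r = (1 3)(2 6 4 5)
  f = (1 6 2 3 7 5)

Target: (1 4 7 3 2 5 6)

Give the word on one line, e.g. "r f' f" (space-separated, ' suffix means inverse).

  after f': (1 5 7 3 2 6)
  after r': (1 4 6 3 5 7)
  after f: (1 4 2 3)(6 7)
  after f: (1 4 3 6 5)(2 7)
  after f: (1 4 7 3 2 5 6)

f' r' f f f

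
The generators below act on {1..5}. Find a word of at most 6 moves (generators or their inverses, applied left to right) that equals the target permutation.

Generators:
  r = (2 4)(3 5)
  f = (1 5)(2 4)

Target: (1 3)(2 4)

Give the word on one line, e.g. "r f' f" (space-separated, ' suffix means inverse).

  after f': (1 5)(2 4)
  after r: (1 3 5)
  after f: (1 3)(2 4)
  after r: (1 5 3)
  after r: (1 3)(2 4)

f' r f r r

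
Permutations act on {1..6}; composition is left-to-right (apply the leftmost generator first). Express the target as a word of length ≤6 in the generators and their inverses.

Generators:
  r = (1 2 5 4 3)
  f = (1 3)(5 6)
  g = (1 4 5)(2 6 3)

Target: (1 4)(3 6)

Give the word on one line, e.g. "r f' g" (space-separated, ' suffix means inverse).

g r' g' f'

  after g: (1 4 5)(2 6 3)
  after r': (1 5 3)(2 6 4)
  after g': (1 4 3 5 6)
  after f': (1 4)(3 6)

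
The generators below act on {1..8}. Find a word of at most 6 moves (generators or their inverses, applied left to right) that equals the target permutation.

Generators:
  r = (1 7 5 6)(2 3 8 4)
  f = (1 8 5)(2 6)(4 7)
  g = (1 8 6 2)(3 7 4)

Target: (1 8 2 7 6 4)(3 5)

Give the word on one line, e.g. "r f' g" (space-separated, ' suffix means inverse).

  after g': (1 2 6 8)(3 4 7)
  after f': (1 6)(3 7)(5 8)
  after r: (2 3 5 4)(6 7 8)
  after g: (1 8 2 7 6 4)(3 5)

g' f' r g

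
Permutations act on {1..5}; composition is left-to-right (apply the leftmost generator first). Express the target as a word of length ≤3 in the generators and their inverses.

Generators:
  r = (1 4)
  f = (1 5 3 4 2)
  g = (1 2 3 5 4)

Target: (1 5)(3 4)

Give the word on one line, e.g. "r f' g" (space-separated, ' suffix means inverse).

g f f

  after g: (1 2 3 5 4)
  after f: (2 4 5)
  after f: (1 5)(3 4)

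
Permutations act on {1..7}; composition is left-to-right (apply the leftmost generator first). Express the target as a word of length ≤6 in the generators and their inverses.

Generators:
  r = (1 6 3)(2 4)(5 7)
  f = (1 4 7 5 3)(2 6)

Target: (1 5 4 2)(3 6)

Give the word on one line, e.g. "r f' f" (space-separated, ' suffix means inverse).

r' f f f f

  after r': (1 3 6)(2 4)(5 7)
  after f: (2 7 3)(4 6)
  after f: (1 4 2 5 3 6 7)
  after f: (1 7 4 6 5)(2 3)
  after f: (1 5 4 2)(3 6)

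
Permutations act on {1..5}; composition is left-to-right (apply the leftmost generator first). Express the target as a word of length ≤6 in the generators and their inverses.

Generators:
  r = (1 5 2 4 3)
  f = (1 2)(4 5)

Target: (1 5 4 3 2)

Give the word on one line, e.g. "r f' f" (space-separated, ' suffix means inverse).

  after r': (1 3 4 2 5)
  after f': (1 3 5 2 4)
  after r': (1 4 3)
  after f': (1 5 4 3 2)

r' f' r' f'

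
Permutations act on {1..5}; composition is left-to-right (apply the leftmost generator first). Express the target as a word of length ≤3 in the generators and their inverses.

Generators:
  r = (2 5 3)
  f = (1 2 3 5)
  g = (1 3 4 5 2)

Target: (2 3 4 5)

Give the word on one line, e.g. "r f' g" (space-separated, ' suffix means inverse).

f' r' g

  after f': (1 5 3 2)
  after r': (1 2)
  after g: (2 3 4 5)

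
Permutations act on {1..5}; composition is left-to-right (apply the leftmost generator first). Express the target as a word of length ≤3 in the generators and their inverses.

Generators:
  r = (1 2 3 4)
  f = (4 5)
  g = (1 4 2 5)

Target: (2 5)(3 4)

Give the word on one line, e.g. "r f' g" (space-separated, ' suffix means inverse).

  after r': (1 4 3 2)
  after g': (2 5)(3 4)

r' g'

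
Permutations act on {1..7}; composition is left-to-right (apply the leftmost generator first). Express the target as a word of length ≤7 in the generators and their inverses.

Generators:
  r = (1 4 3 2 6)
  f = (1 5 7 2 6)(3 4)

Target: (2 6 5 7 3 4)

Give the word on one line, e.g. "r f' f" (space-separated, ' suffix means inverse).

  after f': (1 6 2 7 5)(3 4)
  after f': (1 2 5 6 7)
  after r': (1 3 4)(2 5)(6 7)
  after f': (1 4 6 5 7 2)
  after r': (2 6 5 7 3 4)

f' f' r' f' r'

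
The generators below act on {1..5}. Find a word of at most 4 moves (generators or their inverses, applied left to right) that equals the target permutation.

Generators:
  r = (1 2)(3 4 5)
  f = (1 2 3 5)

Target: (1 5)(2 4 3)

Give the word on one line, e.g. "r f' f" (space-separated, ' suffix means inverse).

f f r'

  after f: (1 2 3 5)
  after f: (1 3)(2 5)
  after r': (1 5)(2 4 3)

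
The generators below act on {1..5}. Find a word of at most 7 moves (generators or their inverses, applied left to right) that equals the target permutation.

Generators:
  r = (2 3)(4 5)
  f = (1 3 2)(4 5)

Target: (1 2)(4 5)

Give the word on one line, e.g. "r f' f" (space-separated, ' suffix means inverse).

  after r: (2 3)(4 5)
  after f: (1 3)
  after r': (1 2 3)(4 5)
  after f': (1 3 2)
  after r: (1 2)(4 5)

r f r' f' r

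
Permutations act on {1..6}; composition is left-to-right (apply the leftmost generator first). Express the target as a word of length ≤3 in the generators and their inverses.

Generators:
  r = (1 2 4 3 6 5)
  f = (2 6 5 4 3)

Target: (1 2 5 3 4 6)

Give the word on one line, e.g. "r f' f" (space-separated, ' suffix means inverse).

f r

  after f: (2 6 5 4 3)
  after r: (1 2 5 3 4 6)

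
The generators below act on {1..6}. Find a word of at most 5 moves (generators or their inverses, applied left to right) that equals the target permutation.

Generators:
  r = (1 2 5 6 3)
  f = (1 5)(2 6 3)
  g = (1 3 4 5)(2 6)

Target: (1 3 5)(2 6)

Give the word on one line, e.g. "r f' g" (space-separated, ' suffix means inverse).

  after r: (1 2 5 6 3)
  after r: (1 5 3 2 6)
  after f: (2 3 6 5)
  after r': (1 3 5)(2 6)

r r f r'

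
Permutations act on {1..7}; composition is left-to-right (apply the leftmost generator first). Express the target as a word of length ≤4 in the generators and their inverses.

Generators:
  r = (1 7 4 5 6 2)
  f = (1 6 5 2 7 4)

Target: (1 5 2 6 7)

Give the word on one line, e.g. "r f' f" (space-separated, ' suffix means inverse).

  after f': (1 4 7 2 5 6)
  after r: (1 5 2 6 7)

f' r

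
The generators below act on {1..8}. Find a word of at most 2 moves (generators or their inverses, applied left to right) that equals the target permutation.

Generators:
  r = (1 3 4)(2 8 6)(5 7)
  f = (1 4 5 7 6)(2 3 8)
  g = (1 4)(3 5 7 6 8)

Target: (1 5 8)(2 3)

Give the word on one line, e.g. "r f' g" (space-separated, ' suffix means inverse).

  after g': (1 4)(3 8 6 7 5)
  after f: (1 5 8)(2 3)

g' f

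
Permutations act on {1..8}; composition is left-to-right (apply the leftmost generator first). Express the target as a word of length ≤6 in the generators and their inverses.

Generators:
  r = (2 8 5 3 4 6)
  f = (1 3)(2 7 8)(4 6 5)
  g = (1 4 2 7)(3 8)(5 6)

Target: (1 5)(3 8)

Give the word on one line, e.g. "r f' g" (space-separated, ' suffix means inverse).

f' r f g

  after f': (1 3)(2 8 7)(4 5 6)
  after r: (1 4 3)(2 5)(7 8)
  after f: (1 6 5 7 2 4)
  after g: (1 5)(3 8)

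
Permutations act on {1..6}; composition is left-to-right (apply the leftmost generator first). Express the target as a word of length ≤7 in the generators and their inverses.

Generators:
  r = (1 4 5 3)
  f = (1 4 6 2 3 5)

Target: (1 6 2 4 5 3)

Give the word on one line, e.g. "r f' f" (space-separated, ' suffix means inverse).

  after r': (1 3 5 4)
  after f': (1 2 6 4 5)
  after r: (1 2 6 5 4 3)
  after r: (1 2 6 3 4)
  after f': (1 6 2 4 5 3)

r' f' r r f'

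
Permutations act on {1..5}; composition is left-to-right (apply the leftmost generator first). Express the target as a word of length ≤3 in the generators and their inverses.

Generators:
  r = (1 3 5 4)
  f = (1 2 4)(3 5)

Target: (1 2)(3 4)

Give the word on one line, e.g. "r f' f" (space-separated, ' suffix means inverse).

f r

  after f: (1 2 4)(3 5)
  after r: (1 2)(3 4)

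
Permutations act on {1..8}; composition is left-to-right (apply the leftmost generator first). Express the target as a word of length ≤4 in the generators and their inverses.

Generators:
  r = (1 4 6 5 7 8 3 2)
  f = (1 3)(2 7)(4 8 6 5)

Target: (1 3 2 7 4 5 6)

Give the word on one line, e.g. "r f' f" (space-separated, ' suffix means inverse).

r r f' r

  after r: (1 4 6 5 7 8 3 2)
  after r: (1 6 7 3)(2 4 5 8)
  after f': (1 8 7)(2 5 4 6)
  after r: (1 3 2 7 4 5 6)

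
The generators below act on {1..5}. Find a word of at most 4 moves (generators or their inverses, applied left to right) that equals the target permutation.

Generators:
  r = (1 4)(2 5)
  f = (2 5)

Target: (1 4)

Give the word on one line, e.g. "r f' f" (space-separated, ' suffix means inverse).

f r'

  after f: (2 5)
  after r': (1 4)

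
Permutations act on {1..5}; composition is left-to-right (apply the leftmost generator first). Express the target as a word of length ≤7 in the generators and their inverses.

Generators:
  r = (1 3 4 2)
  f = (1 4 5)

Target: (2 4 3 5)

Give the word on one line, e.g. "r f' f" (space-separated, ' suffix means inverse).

f' r' f' r' r'

  after f': (1 5 4)
  after r': (1 5 3)(2 4)
  after f': (1 4 2)(3 5)
  after r': (1 3 5)
  after r': (2 4 3 5)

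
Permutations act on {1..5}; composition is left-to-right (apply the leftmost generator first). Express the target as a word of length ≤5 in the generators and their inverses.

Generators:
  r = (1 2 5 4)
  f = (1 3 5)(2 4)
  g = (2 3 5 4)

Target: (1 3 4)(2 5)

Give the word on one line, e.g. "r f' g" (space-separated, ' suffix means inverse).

g' r g' g' f'

  after g': (2 4 5 3)
  after r: (1 2)(3 5)
  after g': (1 4 5 2)
  after g': (1 5 4 3 2)
  after f': (1 3 4)(2 5)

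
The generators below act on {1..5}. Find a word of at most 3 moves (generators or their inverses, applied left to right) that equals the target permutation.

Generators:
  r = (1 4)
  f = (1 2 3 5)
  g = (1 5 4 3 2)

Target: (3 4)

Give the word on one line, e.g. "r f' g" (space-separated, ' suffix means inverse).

  after g': (1 2 3 4 5)
  after f': (3 4)

g' f'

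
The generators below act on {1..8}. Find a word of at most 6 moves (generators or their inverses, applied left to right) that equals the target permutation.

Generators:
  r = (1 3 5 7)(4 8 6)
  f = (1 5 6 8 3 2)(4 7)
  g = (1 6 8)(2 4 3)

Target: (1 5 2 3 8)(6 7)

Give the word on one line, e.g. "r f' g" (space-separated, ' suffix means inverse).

  after g': (1 8 6)(2 3 4)
  after f: (1 3 7 4)(5 6)
  after r: (1 5 4 3)(6 7 8)
  after g': (1 5 2 3 8)(6 7)

g' f r g'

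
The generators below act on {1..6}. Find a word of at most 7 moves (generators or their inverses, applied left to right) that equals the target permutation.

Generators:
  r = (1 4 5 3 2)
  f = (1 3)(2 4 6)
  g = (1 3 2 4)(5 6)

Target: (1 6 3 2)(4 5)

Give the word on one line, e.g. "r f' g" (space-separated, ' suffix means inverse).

  after f': (1 3)(2 6 4)
  after g: (1 2 5 6)
  after f: (1 4 6 3)(2 5)
  after r: (1 5)(2 3 4 6)
  after g': (1 6 3 2)(4 5)

f' g f r g'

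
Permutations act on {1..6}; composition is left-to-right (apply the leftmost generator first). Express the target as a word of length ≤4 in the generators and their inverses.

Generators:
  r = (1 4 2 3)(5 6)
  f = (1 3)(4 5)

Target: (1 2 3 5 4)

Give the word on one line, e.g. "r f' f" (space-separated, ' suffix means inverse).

r r f

  after r: (1 4 2 3)(5 6)
  after r: (1 2)(3 4)
  after f: (1 2 3 5 4)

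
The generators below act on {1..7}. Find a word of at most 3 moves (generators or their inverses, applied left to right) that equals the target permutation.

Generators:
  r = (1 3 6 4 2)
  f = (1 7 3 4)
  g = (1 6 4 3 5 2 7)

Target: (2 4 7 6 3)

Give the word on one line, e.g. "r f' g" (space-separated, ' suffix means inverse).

  after f: (1 7 3 4)
  after f: (1 3)(4 7)
  after r': (2 4 7 6 3)

f f r'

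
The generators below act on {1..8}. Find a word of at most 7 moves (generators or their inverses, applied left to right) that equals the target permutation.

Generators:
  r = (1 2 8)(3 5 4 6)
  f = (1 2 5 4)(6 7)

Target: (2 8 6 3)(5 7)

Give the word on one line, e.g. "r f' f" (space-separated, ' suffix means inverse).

r r f r' r'

  after r: (1 2 8)(3 5 4 6)
  after r: (1 8 2)(3 4)(5 6)
  after f: (1 8 5 7 6 4 3)
  after r': (1 2)(3 8)(4 6 5 7)
  after r': (2 8 6 3)(5 7)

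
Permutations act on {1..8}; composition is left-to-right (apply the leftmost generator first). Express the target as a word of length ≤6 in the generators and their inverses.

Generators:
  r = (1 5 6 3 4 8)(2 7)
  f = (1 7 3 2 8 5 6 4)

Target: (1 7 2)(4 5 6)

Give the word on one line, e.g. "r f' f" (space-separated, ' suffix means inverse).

f f r f f

  after f: (1 7 3 2 8 5 6 4)
  after f: (1 3 8 6)(2 5 4 7)
  after r: (1 4 2 6 5 8 3)
  after f: (2 4 8)(3 7)
  after f: (1 7 2)(4 5 6)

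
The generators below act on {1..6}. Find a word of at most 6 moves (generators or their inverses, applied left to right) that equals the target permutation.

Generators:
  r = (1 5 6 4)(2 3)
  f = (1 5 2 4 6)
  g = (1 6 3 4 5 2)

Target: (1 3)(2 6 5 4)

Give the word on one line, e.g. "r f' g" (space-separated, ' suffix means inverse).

  after f': (1 6 4 2 5)
  after r': (1 5 4 3 2)
  after f: (1 2 5 6)(3 4)
  after r: (1 3)(2 6 5 4)

f' r' f r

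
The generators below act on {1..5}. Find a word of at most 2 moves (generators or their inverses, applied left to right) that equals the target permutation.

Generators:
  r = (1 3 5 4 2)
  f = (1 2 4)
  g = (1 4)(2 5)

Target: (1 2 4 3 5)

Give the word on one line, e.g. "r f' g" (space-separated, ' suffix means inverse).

g r

  after g: (1 4)(2 5)
  after r: (1 2 4 3 5)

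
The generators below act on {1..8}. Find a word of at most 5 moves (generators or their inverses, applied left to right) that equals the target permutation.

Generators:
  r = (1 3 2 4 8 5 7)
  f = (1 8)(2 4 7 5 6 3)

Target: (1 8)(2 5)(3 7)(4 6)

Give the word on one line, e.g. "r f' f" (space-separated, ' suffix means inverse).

  after f: (1 8)(2 4 7 5 6 3)
  after f: (2 7 6)(3 4 5)
  after f: (1 8)(2 5)(3 7)(4 6)

f f f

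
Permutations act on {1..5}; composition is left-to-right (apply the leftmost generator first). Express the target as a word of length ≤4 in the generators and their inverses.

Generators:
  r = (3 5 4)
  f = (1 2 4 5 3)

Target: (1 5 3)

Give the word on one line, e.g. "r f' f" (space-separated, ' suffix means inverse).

f' r' f

  after f': (1 3 5 4 2)
  after r': (1 4 2)
  after f: (1 5 3)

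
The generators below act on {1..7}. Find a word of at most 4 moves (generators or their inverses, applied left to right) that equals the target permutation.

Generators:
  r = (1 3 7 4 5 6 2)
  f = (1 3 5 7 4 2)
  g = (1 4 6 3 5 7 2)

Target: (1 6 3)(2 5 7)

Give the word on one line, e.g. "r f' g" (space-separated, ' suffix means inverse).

r g r

  after r: (1 3 7 4 5 6 2)
  after g: (1 5 3 2 4 7 6)
  after r: (1 6 3)(2 5 7)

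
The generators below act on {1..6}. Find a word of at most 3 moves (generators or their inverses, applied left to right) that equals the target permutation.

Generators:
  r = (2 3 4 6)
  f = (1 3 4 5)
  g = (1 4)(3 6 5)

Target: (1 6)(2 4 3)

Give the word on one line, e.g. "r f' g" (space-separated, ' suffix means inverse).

  after g: (1 4)(3 6 5)
  after r: (1 6 5 4)(2 3)
  after f: (1 6)(2 4 3)

g r f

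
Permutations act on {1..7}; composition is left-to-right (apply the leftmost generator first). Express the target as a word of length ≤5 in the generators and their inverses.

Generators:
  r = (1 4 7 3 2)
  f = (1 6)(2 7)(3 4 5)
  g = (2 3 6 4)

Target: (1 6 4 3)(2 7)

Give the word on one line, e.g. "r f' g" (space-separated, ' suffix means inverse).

  after g': (2 4 6 3)
  after r: (1 4 6 2 7 3)
  after g': (1 6 4 3)(2 7)

g' r g'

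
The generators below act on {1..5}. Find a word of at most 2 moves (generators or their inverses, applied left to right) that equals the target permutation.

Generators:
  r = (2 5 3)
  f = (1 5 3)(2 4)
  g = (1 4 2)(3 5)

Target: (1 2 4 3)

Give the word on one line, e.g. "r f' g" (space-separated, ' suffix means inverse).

  after f: (1 5 3)(2 4)
  after r': (1 2 4 3)

f r'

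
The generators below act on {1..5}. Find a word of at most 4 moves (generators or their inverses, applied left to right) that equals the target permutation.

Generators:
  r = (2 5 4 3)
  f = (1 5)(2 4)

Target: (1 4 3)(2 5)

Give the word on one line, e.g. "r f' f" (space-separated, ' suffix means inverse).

r' r' f r

  after r': (2 3 4 5)
  after r': (2 4)(3 5)
  after f: (1 5 3)
  after r: (1 4 3)(2 5)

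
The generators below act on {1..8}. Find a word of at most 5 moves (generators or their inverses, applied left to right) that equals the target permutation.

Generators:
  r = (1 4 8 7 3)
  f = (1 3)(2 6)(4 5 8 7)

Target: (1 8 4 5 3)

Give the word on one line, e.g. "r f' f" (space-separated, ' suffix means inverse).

  after f': (1 3)(2 6)(4 7 8 5)
  after r': (1 7 4 8 5)(2 6)
  after f': (1 8 4 5 3)

f' r' f'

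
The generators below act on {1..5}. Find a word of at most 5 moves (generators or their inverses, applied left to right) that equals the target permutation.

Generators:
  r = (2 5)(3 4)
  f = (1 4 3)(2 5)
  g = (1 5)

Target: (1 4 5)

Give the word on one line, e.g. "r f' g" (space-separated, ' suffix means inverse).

r' f g'

  after r': (2 5)(3 4)
  after f: (1 4)
  after g': (1 4 5)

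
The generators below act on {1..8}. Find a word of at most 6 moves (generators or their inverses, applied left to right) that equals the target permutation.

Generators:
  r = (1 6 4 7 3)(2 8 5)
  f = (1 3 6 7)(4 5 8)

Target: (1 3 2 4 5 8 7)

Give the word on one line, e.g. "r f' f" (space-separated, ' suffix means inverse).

  after r': (1 3 7 4 6)(2 5 8)
  after r': (1 7 6 3 4)(2 8 5)
  after f': (1 6)(2 5)(3 8 4 7)
  after r': (2 8 6 3)
  after f: (1 3 2 4 5 8 7)

r' r' f' r' f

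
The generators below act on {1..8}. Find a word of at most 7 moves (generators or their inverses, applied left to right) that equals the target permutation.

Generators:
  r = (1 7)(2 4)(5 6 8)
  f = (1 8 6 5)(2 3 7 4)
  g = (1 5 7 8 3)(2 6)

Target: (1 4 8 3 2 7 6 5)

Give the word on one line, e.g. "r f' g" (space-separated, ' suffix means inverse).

g' g' r' g' f'

  after g': (1 3 8 7 5)(2 6)
  after g': (1 8 5 3 7)
  after r': (1 6 5 3)(2 4)
  after g': (1 2 4 6)(5 8 7)
  after f': (1 4 8 3 2 7 6 5)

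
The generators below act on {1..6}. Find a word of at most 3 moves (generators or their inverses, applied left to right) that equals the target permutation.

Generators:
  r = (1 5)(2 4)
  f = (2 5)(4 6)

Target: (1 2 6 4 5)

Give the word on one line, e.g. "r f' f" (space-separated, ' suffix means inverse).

  after r: (1 5)(2 4)
  after f: (1 2 6 4 5)

r f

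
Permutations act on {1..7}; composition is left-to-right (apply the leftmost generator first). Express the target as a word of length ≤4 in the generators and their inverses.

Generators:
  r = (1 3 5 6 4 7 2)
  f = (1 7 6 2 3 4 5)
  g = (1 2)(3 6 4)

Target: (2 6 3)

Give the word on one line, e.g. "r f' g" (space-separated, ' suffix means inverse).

  after f: (1 7 6 2 3 4 5)
  after r: (1 2 5 3 7 4 6)
  after r: (2 6 3)

f r r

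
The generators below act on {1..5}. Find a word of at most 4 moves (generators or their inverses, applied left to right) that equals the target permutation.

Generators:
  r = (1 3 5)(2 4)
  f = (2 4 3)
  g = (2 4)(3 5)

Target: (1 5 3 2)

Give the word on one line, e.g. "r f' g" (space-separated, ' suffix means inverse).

f' r'

  after f': (2 3 4)
  after r': (1 5 3 2)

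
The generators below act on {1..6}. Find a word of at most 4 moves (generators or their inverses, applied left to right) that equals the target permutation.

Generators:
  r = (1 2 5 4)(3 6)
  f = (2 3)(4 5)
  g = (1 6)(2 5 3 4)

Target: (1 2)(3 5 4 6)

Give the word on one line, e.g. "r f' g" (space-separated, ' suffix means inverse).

  after g': (1 6)(2 4 3 5)
  after r: (1 3 4 6 2)
  after f: (1 2)(3 5 4 6)

g' r f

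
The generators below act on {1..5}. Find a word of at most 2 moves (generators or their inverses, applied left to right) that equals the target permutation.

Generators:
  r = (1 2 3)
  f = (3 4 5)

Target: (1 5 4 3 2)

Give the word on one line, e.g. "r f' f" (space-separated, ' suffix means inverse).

  after r': (1 3 2)
  after f': (1 5 4 3 2)

r' f'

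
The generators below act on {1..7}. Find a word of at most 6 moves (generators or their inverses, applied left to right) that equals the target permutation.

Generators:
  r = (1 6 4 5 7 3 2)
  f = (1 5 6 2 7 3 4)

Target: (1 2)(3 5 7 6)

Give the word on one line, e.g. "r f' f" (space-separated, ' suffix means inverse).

  after f: (1 5 6 2 7 3 4)
  after r': (1 4 2 5)(3 6)
  after r': (1 6 7 5 2 4 3)
  after f: (1 2)(3 5 7 6)

f r' r' f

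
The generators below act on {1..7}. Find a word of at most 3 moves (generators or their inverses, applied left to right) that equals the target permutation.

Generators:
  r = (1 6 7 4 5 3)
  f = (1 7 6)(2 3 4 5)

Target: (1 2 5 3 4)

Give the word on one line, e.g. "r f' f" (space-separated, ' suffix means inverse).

r' f'

  after r': (1 3 5 4 7 6)
  after f': (1 2 5 3 4)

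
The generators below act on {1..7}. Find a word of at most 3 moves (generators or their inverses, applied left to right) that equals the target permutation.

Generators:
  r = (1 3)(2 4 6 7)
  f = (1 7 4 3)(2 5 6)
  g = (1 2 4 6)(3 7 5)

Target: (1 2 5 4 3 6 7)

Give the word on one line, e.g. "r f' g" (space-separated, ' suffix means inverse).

  after f': (1 3 4 7)(2 6 5)
  after f': (1 4)(2 5 6)(3 7)
  after r': (1 2 5 4 3 6 7)

f' f' r'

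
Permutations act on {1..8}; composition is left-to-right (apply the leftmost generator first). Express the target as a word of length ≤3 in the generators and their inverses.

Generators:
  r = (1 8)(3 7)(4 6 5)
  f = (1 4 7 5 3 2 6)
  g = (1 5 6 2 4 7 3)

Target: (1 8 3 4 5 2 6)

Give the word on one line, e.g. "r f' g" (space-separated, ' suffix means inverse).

  after r: (1 8)(3 7)(4 6 5)
  after g': (1 8 3 4 5 2 6)

r g'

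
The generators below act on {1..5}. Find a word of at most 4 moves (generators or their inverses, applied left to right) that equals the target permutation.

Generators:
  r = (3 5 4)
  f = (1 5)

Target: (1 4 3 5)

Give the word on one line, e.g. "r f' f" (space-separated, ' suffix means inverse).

f r

  after f: (1 5)
  after r: (1 4 3 5)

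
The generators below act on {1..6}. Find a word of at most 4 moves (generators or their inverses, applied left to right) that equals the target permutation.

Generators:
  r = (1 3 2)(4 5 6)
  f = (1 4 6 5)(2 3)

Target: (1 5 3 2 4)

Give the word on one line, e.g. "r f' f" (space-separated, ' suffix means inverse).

  after f: (1 4 6 5)(2 3)
  after r': (1 6 4 5 2)
  after f: (1 5 3 2 4)

f r' f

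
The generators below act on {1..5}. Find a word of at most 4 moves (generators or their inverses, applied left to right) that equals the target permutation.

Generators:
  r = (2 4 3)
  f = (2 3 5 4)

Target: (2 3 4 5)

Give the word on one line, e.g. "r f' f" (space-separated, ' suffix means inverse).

f' r

  after f': (2 4 5 3)
  after r: (2 3 4 5)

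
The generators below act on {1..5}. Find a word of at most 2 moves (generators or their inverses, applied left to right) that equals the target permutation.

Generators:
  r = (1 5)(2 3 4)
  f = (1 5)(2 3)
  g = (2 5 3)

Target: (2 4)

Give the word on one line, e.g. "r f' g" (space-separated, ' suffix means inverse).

f' r

  after f': (1 5)(2 3)
  after r: (2 4)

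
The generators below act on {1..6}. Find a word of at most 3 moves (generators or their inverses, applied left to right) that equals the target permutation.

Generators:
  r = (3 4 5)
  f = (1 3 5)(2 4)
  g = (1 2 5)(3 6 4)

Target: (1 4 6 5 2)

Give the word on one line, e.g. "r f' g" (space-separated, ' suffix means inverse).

  after g': (1 5 2)(3 4 6)
  after r': (1 4 6 5 2)

g' r'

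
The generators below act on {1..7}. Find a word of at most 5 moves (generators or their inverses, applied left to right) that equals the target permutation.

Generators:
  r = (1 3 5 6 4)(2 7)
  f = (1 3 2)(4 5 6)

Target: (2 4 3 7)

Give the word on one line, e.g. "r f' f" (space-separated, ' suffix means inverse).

f' f' r'

  after f': (1 2 3)(4 6 5)
  after f': (1 3 2)(4 5 6)
  after r': (2 4 3 7)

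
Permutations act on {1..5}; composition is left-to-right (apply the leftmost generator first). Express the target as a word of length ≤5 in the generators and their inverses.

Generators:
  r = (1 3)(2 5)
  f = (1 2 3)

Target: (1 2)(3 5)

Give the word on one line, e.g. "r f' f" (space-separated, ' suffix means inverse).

f' r f

  after f': (1 3 2)
  after r: (2 3 5)
  after f: (1 2)(3 5)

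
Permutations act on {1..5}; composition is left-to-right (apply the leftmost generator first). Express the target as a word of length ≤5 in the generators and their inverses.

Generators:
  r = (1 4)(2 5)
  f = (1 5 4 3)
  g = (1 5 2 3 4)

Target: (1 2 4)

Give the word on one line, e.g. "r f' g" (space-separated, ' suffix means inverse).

  after g': (1 4 3 2 5)
  after r: (3 5 4)
  after g: (1 5)(2 3)
  after g: (1 2 4)

g' r g g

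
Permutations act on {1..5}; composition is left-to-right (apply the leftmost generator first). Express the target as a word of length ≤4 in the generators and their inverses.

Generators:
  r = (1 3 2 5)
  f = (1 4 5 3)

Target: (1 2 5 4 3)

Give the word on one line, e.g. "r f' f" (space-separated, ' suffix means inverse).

r f r' r'

  after r: (1 3 2 5)
  after f: (2 3)(4 5)
  after r': (1 5 4 2)
  after r': (1 2 5 4 3)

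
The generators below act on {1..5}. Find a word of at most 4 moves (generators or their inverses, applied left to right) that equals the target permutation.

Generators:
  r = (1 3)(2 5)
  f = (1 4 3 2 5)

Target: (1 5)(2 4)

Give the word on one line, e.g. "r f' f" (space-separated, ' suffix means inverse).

  after r': (1 3)(2 5)
  after f: (1 2)(3 4)
  after f: (1 5)(2 4)

r' f f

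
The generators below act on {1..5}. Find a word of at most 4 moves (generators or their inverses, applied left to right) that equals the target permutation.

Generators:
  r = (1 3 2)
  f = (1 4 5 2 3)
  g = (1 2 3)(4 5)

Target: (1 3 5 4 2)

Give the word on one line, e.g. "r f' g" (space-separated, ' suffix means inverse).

g g f' r'

  after g: (1 2 3)(4 5)
  after g: (1 3 2)
  after f': (1 2 3 5 4)
  after r': (1 3 5 4 2)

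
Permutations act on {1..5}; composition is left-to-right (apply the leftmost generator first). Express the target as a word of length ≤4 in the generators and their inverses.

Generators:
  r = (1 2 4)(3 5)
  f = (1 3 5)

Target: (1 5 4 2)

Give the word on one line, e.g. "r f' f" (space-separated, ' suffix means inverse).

f r'

  after f: (1 3 5)
  after r': (1 5 4 2)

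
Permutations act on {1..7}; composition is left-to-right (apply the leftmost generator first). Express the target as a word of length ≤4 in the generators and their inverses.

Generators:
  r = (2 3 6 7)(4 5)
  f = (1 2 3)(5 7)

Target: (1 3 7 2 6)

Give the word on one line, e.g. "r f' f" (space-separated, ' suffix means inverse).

r r f f

  after r: (2 3 6 7)(4 5)
  after r: (2 6)(3 7)
  after f: (1 2 6 3 5 7)
  after f: (1 3 7 2 6)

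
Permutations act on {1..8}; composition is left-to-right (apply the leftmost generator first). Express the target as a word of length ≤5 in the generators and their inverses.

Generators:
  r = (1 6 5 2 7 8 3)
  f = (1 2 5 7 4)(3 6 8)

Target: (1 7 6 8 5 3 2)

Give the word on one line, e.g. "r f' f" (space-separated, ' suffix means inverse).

r r r r

  after r: (1 6 5 2 7 8 3)
  after r: (1 5 7 3 6 2 8)
  after r: (1 2 3 5 8 6 7)
  after r: (1 7 6 8 5 3 2)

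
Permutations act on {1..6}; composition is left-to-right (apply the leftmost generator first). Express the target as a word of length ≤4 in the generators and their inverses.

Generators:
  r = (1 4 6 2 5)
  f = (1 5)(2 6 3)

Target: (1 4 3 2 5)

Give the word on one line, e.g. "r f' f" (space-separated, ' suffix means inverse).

r f' f'

  after r: (1 4 6 2 5)
  after f': (1 4 2)(3 6)
  after f': (1 4 3 2 5)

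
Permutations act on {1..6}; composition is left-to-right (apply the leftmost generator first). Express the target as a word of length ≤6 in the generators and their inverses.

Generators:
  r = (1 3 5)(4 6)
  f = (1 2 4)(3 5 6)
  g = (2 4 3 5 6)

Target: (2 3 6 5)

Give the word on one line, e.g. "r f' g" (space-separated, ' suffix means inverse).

  after r: (1 3 5)(4 6)
  after r: (1 5 3)
  after r: (4 6)
  after g: (2 4)(3 5 6)
  after g: (2 3 6 5)

r r r g g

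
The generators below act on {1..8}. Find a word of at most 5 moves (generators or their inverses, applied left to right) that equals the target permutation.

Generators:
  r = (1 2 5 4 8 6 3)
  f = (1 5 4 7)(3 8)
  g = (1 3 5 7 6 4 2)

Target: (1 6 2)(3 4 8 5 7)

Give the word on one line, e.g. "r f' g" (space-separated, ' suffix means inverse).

  after r: (1 2 5 4 8 6 3)
  after g': (1 4 8 7 5 6)(2 3)
  after g': (1 6 2)(3 4 8 5 7)

r g' g'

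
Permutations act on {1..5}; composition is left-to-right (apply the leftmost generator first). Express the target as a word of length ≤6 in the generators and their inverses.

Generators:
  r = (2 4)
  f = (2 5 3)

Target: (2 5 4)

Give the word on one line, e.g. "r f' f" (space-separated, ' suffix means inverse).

r' f' r' f' f'

  after r': (2 4)
  after f': (2 4 3 5)
  after r': (3 5 4)
  after f': (2 3)(4 5)
  after f': (2 5 4)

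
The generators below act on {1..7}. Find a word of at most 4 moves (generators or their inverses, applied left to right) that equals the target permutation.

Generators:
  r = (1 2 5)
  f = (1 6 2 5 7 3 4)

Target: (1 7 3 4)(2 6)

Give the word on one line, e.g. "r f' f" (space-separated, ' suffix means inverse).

r' f

  after r': (1 5 2)
  after f: (1 7 3 4)(2 6)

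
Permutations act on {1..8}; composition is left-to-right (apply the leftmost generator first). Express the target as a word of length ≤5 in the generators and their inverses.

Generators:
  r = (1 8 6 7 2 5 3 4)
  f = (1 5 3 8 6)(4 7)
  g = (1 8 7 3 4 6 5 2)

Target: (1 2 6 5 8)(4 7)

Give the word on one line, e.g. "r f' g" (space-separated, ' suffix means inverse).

g f' r' r' f'

  after g: (1 8 7 3 4 6 5 2)
  after f': (1 3 7 5 2 6)(4 8)
  after r': (1 5 7 2 8 3 6 4)
  after r': (1 2)(3 8 5 6)
  after f': (1 2 6 5 8)(4 7)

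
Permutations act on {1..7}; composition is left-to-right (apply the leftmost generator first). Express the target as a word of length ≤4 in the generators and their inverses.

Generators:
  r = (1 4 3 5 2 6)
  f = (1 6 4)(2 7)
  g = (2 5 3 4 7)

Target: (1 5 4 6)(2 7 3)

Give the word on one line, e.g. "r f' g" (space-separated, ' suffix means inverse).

  after f': (1 4 6)(2 7)
  after g: (1 7 5 3 4 6)
  after f': (1 2 7 5 3 6 4)
  after r': (1 5 4 6)(2 7 3)

f' g f' r'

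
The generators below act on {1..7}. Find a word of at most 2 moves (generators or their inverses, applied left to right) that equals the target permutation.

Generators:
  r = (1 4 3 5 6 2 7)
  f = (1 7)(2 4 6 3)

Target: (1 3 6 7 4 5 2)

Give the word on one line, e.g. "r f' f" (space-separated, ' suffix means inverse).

r r

  after r: (1 4 3 5 6 2 7)
  after r: (1 3 6 7 4 5 2)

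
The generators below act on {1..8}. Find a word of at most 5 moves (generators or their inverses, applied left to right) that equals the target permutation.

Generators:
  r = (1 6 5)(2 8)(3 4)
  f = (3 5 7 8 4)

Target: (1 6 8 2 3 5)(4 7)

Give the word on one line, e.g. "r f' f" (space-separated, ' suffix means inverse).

r f f

  after r: (1 6 5)(2 8)(3 4)
  after f: (1 6 7 8 2 4 5)
  after f: (1 6 8 2 3 5)(4 7)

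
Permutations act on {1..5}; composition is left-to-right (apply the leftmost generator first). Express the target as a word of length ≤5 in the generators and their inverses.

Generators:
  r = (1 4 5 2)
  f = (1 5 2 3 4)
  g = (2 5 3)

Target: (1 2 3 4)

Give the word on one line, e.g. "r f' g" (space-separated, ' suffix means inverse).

  after r: (1 4 5 2)
  after g': (1 4 2)(3 5)
  after f': (1 3)(2 4 5)
  after f': (1 2 3 4)

r g' f' f'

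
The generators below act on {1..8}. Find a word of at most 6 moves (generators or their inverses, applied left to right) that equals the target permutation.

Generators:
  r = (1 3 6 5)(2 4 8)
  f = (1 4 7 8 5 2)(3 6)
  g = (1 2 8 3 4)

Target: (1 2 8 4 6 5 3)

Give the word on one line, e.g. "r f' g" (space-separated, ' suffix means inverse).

g r' g g r'

  after g: (1 2 8 3 4)
  after r': (1 8)(2 4 5 6 3)
  after g: (1 3 8 2)(4 5 6)
  after g: (1 4 5 6)
  after r': (1 2 8 4 6 5 3)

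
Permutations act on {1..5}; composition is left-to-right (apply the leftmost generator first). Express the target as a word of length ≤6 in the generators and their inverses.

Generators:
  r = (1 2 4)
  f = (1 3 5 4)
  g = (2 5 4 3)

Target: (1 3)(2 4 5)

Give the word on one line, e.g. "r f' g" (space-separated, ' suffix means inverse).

  after g: (2 5 4 3)
  after f': (1 4)(2 3)
  after r': (1 2 3)
  after g': (1 3)(2 4 5)

g f' r' g'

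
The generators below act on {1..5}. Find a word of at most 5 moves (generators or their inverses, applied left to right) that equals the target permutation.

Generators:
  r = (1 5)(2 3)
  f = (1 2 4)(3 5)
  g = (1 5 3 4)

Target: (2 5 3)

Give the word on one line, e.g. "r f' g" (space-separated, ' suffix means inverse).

r f g' r'

  after r: (1 5)(2 3)
  after f: (1 3 4)(2 5)
  after g': (1 5 2)
  after r': (2 5 3)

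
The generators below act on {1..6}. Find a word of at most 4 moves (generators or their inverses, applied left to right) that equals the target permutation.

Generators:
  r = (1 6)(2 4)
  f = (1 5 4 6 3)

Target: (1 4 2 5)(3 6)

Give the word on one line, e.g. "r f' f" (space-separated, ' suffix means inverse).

  after r: (1 6)(2 4)
  after f': (1 4 2 5)(3 6)

r f'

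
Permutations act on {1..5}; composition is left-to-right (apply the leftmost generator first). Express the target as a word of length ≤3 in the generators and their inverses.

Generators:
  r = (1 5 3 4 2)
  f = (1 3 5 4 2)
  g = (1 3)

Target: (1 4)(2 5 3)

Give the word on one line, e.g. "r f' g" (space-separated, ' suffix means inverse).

  after f': (1 2 4 5 3)
  after f': (1 4 3 2 5)
  after g: (1 4)(2 5 3)

f' f' g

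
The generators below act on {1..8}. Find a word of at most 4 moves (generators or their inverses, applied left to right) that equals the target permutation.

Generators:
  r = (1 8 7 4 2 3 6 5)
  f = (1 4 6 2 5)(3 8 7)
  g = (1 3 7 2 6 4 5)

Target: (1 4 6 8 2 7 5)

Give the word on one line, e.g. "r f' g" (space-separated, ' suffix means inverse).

g r g' r'

  after g: (1 3 7 2 6 4 5)
  after r: (1 6 2 5 8 7 3 4)
  after g': (1 2 4 5 8 3 6 7)
  after r': (1 4 6 8 2 7 5)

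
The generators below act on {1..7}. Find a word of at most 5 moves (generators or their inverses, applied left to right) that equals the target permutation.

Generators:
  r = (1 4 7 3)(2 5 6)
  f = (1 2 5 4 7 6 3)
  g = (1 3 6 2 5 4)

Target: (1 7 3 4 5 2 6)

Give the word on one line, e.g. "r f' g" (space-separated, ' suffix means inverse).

  after f': (1 3 6 7 4 5 2)
  after r': (1 7)(2 3 5 6 4)
  after g: (1 7 3 4 5 2 6)

f' r' g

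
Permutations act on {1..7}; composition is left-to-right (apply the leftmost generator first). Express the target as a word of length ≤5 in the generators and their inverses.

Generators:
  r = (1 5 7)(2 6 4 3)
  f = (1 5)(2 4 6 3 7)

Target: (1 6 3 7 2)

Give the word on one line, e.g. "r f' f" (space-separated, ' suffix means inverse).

  after f: (1 5)(2 4 6 3 7)
  after r: (1 7 6 2 3)
  after f: (1 2 7 3 5)(4 6)
  after r: (1 6 3 7 2)

f r f r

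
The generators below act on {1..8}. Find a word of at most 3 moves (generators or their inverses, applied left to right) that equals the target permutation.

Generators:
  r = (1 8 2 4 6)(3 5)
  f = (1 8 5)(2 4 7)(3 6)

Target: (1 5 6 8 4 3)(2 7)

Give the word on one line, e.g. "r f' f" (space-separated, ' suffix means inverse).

r f

  after r: (1 8 2 4 6)(3 5)
  after f: (1 5 6 8 4 3)(2 7)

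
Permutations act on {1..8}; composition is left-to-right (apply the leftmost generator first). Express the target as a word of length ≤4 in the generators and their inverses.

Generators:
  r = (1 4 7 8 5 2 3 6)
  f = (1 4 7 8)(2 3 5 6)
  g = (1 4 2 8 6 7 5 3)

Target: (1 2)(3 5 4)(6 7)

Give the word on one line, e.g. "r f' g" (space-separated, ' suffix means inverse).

g' f' r f'

  after g': (1 3 5 7 6 8 2 4)
  after f': (1 2)(4 8 6 7 5)
  after r: (1 3 6 8)(2 4 5 7)
  after f': (1 2)(3 5 4)(6 7)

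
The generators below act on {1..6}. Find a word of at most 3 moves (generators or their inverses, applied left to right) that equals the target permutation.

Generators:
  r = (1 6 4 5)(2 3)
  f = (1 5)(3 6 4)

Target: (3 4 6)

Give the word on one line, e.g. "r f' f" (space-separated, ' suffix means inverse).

  after f: (1 5)(3 6 4)
  after f: (3 4 6)

f f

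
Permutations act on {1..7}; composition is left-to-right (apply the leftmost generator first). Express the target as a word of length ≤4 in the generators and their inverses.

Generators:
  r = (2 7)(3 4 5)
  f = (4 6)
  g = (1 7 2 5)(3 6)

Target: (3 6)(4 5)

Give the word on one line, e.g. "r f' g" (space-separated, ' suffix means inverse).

  after f: (4 6)
  after r: (2 7)(3 4 6 5)
  after f: (2 7)(3 6 5)
  after r: (3 6)(4 5)

f r f r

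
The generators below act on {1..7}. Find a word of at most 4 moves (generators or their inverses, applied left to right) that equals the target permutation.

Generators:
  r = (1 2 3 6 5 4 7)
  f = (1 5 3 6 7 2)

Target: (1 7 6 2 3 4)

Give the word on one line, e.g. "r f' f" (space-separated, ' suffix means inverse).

  after r: (1 2 3 6 5 4 7)
  after f: (2 6 3 7 5 4)
  after r': (1 7 6 2 3 4)

r f r'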